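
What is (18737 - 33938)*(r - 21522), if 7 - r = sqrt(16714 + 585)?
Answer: 327049515 + 15201*sqrt(17299) ≈ 3.2905e+8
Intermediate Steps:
r = 7 - sqrt(17299) (r = 7 - sqrt(16714 + 585) = 7 - sqrt(17299) ≈ -124.53)
(18737 - 33938)*(r - 21522) = (18737 - 33938)*((7 - sqrt(17299)) - 21522) = -15201*(-21515 - sqrt(17299)) = 327049515 + 15201*sqrt(17299)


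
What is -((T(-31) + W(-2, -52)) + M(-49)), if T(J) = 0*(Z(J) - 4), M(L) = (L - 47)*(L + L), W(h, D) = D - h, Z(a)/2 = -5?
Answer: -9358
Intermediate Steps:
Z(a) = -10 (Z(a) = 2*(-5) = -10)
M(L) = 2*L*(-47 + L) (M(L) = (-47 + L)*(2*L) = 2*L*(-47 + L))
T(J) = 0 (T(J) = 0*(-10 - 4) = 0*(-14) = 0)
-((T(-31) + W(-2, -52)) + M(-49)) = -((0 + (-52 - 1*(-2))) + 2*(-49)*(-47 - 49)) = -((0 + (-52 + 2)) + 2*(-49)*(-96)) = -((0 - 50) + 9408) = -(-50 + 9408) = -1*9358 = -9358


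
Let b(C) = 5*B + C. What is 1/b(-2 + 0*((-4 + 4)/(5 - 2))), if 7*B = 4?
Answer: 7/6 ≈ 1.1667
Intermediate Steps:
B = 4/7 (B = (1/7)*4 = 4/7 ≈ 0.57143)
b(C) = 20/7 + C (b(C) = 5*(4/7) + C = 20/7 + C)
1/b(-2 + 0*((-4 + 4)/(5 - 2))) = 1/(20/7 + (-2 + 0*((-4 + 4)/(5 - 2)))) = 1/(20/7 + (-2 + 0*(0/3))) = 1/(20/7 + (-2 + 0*(0*(1/3)))) = 1/(20/7 + (-2 + 0*0)) = 1/(20/7 + (-2 + 0)) = 1/(20/7 - 2) = 1/(6/7) = 7/6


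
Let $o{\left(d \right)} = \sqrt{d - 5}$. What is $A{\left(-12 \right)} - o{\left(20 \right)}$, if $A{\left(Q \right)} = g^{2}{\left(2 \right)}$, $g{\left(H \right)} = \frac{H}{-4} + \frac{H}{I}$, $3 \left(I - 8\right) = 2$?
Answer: $\frac{49}{676} - \sqrt{15} \approx -3.8005$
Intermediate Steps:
$I = \frac{26}{3}$ ($I = 8 + \frac{1}{3} \cdot 2 = 8 + \frac{2}{3} = \frac{26}{3} \approx 8.6667$)
$g{\left(H \right)} = - \frac{7 H}{52}$ ($g{\left(H \right)} = \frac{H}{-4} + \frac{H}{\frac{26}{3}} = H \left(- \frac{1}{4}\right) + H \frac{3}{26} = - \frac{H}{4} + \frac{3 H}{26} = - \frac{7 H}{52}$)
$A{\left(Q \right)} = \frac{49}{676}$ ($A{\left(Q \right)} = \left(\left(- \frac{7}{52}\right) 2\right)^{2} = \left(- \frac{7}{26}\right)^{2} = \frac{49}{676}$)
$o{\left(d \right)} = \sqrt{-5 + d}$
$A{\left(-12 \right)} - o{\left(20 \right)} = \frac{49}{676} - \sqrt{-5 + 20} = \frac{49}{676} - \sqrt{15}$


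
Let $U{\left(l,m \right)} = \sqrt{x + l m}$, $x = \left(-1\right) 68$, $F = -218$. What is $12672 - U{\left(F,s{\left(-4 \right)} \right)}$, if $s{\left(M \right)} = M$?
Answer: $12672 - 2 \sqrt{201} \approx 12644.0$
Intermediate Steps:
$x = -68$
$U{\left(l,m \right)} = \sqrt{-68 + l m}$
$12672 - U{\left(F,s{\left(-4 \right)} \right)} = 12672 - \sqrt{-68 - -872} = 12672 - \sqrt{-68 + 872} = 12672 - \sqrt{804} = 12672 - 2 \sqrt{201}$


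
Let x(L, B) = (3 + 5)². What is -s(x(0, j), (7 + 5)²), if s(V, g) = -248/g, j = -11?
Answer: 31/18 ≈ 1.7222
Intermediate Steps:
x(L, B) = 64 (x(L, B) = 8² = 64)
-s(x(0, j), (7 + 5)²) = -(-248)/((7 + 5)²) = -(-248)/(12²) = -(-248)/144 = -1*(-31/18) = 31/18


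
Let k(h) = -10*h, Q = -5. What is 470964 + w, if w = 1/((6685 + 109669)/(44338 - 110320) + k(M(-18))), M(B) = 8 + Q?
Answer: 70503777051/149701 ≈ 4.7096e+5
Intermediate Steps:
M(B) = 3 (M(B) = 8 - 5 = 3)
k(h) = -10*h
w = -4713/149701 (w = 1/((6685 + 109669)/(44338 - 110320) - 10*3) = 1/(116354/(-65982) - 30) = 1/(116354*(-1/65982) - 30) = 1/(-8311/4713 - 30) = 1/(-149701/4713) = -4713/149701 ≈ -0.031483)
470964 + w = 470964 - 4713/149701 = 70503777051/149701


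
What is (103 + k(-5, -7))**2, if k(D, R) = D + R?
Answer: 8281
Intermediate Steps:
(103 + k(-5, -7))**2 = (103 + (-5 - 7))**2 = (103 - 12)**2 = 91**2 = 8281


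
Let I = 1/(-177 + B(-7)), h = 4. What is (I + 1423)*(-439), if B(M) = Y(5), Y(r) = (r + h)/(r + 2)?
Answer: -768374237/1230 ≈ -6.2469e+5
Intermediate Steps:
Y(r) = (4 + r)/(2 + r) (Y(r) = (r + 4)/(r + 2) = (4 + r)/(2 + r))
B(M) = 9/7 (B(M) = (4 + 5)/(2 + 5) = 9/7)
I = -7/1230 (I = 1/(-177 + 9/7) = 1/(-1230/7) = -7/1230 ≈ -0.0056911)
(I + 1423)*(-439) = (-7/1230 + 1423)*(-439) = (1750283/1230)*(-439) = -768374237/1230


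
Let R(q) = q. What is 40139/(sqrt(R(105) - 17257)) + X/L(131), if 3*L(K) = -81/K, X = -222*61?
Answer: 591334/9 - 40139*I*sqrt(67)/1072 ≈ 65704.0 - 306.48*I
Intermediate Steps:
X = -13542
L(K) = -27/K (L(K) = (-81/K)/3 = -27/K)
40139/(sqrt(R(105) - 17257)) + X/L(131) = 40139/(sqrt(105 - 17257)) - 13542/((-27/131)) = 40139/(sqrt(-17152)) - 13542/((-27*1/131)) = 40139/((16*I*sqrt(67))) - 13542/(-27/131) = 40139*(-I*sqrt(67)/1072) - 13542*(-131/27) = -40139*I*sqrt(67)/1072 + 591334/9 = 591334/9 - 40139*I*sqrt(67)/1072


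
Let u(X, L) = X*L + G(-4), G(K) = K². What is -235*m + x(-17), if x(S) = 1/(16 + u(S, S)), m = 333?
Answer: -25119854/321 ≈ -78255.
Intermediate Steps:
u(X, L) = 16 + L*X (u(X, L) = X*L + (-4)² = L*X + 16 = 16 + L*X)
x(S) = 1/(32 + S²) (x(S) = 1/(16 + (16 + S*S)) = 1/(16 + (16 + S²)) = 1/(32 + S²))
-235*m + x(-17) = -235*333 + 1/(32 + (-17)²) = -78255 + 1/(32 + 289) = -78255 + 1/321 = -25119854/321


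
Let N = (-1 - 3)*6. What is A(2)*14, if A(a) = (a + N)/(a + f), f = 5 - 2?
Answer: -308/5 ≈ -61.600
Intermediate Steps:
N = -24 (N = -4*6 = -24)
f = 3
A(a) = (-24 + a)/(3 + a) (A(a) = (a - 24)/(a + 3) = (-24 + a)/(3 + a))
A(2)*14 = ((-24 + 2)/(3 + 2))*14 = (-22/5)*14 = ((1/5)*(-22))*14 = -22/5*14 = -308/5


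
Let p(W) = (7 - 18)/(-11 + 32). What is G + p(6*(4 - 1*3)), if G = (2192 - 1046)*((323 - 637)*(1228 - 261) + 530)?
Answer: -7294597139/21 ≈ -3.4736e+8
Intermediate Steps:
p(W) = -11/21
G = -347361768 (G = 1146*(-314*967 + 530) = 1146*(-303638 + 530) = 1146*(-303108) = -347361768)
G + p(6*(4 - 1*3)) = -347361768 - 11/21 = -7294597139/21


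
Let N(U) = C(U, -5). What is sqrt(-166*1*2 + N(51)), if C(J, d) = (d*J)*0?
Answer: 2*I*sqrt(83) ≈ 18.221*I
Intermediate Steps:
C(J, d) = 0 (C(J, d) = (J*d)*0 = 0)
N(U) = 0
sqrt(-166*1*2 + N(51)) = sqrt(-166*1*2 + 0) = sqrt(-332 + 0) = sqrt(-332) = 2*I*sqrt(83)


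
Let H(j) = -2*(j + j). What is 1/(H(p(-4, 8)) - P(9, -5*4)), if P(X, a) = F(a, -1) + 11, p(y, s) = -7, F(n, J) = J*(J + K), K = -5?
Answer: 1/11 ≈ 0.090909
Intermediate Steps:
F(n, J) = J*(-5 + J) (F(n, J) = J*(J - 5) = J*(-5 + J))
P(X, a) = 17 (P(X, a) = -(-5 - 1) + 11 = -1*(-6) + 11 = 6 + 11 = 17)
H(j) = -4*j
1/(H(p(-4, 8)) - P(9, -5*4)) = 1/(-4*(-7) - 1*17) = 1/(28 - 17) = 1/11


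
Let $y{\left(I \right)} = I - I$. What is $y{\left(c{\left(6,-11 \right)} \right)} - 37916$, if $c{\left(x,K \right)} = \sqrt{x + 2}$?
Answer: $-37916$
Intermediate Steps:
$c{\left(x,K \right)} = \sqrt{2 + x}$
$y{\left(I \right)} = 0$
$y{\left(c{\left(6,-11 \right)} \right)} - 37916 = 0 - 37916 = -37916$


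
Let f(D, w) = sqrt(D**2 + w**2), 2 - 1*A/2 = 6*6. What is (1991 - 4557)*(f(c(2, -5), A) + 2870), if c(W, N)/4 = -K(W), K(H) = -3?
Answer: -7364420 - 10264*sqrt(298) ≈ -7.5416e+6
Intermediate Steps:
A = -68 (A = 4 - 12*6 = 4 - 2*36 = 4 - 72 = -68)
c(W, N) = 12 (c(W, N) = 4*(-1*(-3)) = 4*3 = 12)
(1991 - 4557)*(f(c(2, -5), A) + 2870) = (1991 - 4557)*(sqrt(12**2 + (-68)**2) + 2870) = -2566*(sqrt(144 + 4624) + 2870) = -2566*(sqrt(4768) + 2870) = -2566*(4*sqrt(298) + 2870) = -2566*(2870 + 4*sqrt(298)) = -7364420 - 10264*sqrt(298)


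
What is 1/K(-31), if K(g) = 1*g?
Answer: -1/31 ≈ -0.032258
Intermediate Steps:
K(g) = g
1/K(-31) = 1/(-31) = -1/31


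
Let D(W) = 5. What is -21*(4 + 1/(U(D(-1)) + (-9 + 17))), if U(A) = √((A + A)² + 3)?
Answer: -1036/13 - 7*√103/13 ≈ -85.157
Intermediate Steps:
U(A) = √(3 + 4*A²) (U(A) = √((2*A)² + 3) = √(4*A² + 3) = √(3 + 4*A²))
-21*(4 + 1/(U(D(-1)) + (-9 + 17))) = -21*(4 + 1/(√(3 + 4*5²) + (-9 + 17))) = -21*(4 + 1/(√(3 + 4*25) + 8)) = -21*(4 + 1/(√(3 + 100) + 8)) = -21*(4 + 1/(√103 + 8)) = -21*(4 + 1/(8 + √103)) = -84 - 21/(8 + √103)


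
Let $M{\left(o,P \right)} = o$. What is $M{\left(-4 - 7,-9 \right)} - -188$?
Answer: $177$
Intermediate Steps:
$M{\left(-4 - 7,-9 \right)} - -188 = \left(-4 - 7\right) - -188 = \left(-4 - 7\right) + 188 = -11 + 188 = 177$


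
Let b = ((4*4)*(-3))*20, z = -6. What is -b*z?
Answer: -5760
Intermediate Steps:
b = -960 (b = (16*(-3))*20 = -48*20 = -960)
-b*z = -(-960)*(-6) = -1*5760 = -5760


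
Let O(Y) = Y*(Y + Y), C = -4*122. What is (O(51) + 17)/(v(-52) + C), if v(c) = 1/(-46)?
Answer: -240074/22449 ≈ -10.694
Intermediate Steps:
v(c) = -1/46
C = -488
O(Y) = 2*Y² (O(Y) = Y*(2*Y) = 2*Y²)
(O(51) + 17)/(v(-52) + C) = (2*51² + 17)/(-1/46 - 488) = (2*2601 + 17)/(-22449/46) = (5202 + 17)*(-46/22449) = 5219*(-46/22449) = -240074/22449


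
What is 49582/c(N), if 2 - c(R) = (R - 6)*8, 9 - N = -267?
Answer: -1907/83 ≈ -22.976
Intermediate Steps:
N = 276 (N = 9 - 1*(-267) = 9 + 267 = 276)
c(R) = 50 - 8*R (c(R) = 2 - (R - 6)*8 = 2 - (-6 + R)*8 = 2 - (-48 + 8*R) = 2 + (48 - 8*R) = 50 - 8*R)
49582/c(N) = 49582/(50 - 8*276) = 49582/(50 - 2208) = 49582/(-2158) = 49582*(-1/2158) = -1907/83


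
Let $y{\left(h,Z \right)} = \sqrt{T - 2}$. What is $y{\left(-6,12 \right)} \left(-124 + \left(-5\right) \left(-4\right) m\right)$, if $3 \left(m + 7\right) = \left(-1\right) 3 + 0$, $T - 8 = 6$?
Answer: $- 568 \sqrt{3} \approx -983.8$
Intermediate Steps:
$T = 14$ ($T = 8 + 6 = 14$)
$y{\left(h,Z \right)} = 2 \sqrt{3}$ ($y{\left(h,Z \right)} = \sqrt{14 - 2} = \sqrt{12} = 2 \sqrt{3}$)
$m = -8$ ($m = -7 + \frac{\left(-1\right) 3 + 0}{3} = -7 + \frac{-3 + 0}{3} = -7 + \frac{1}{3} \left(-3\right) = -7 - 1 = -8$)
$y{\left(-6,12 \right)} \left(-124 + \left(-5\right) \left(-4\right) m\right) = 2 \sqrt{3} \left(-124 + \left(-5\right) \left(-4\right) \left(-8\right)\right) = 2 \sqrt{3} \left(-124 + 20 \left(-8\right)\right) = 2 \sqrt{3} \left(-124 - 160\right) = 2 \sqrt{3} \left(-284\right) = - 568 \sqrt{3}$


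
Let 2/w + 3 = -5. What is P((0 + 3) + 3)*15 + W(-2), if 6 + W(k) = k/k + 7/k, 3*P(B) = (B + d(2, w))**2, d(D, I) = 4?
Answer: 983/2 ≈ 491.50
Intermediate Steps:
w = -1/4 (w = 2/(-3 - 5) = 2/(-8) = 2*(-1/8) = -1/4 ≈ -0.25000)
P(B) = (4 + B)**2/3 (P(B) = (B + 4)**2/3 = (4 + B)**2/3)
W(k) = -5 + 7/k (W(k) = -6 + (k/k + 7/k) = -6 + (1 + 7/k) = -5 + 7/k)
P((0 + 3) + 3)*15 + W(-2) = ((4 + ((0 + 3) + 3))**2/3)*15 + (-5 + 7/(-2)) = ((4 + (3 + 3))**2/3)*15 + (-5 + 7*(-1/2)) = ((4 + 6)**2/3)*15 + (-5 - 7/2) = ((1/3)*10**2)*15 - 17/2 = ((1/3)*100)*15 - 17/2 = (100/3)*15 - 17/2 = 500 - 17/2 = 983/2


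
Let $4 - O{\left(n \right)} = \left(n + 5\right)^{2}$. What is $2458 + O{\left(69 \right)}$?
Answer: $-3014$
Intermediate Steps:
$O{\left(n \right)} = 4 - \left(5 + n\right)^{2}$ ($O{\left(n \right)} = 4 - \left(n + 5\right)^{2} = 4 - \left(5 + n\right)^{2}$)
$2458 + O{\left(69 \right)} = 2458 + \left(4 - \left(5 + 69\right)^{2}\right) = 2458 + \left(4 - 74^{2}\right) = 2458 + \left(4 - 5476\right) = 2458 - 5472 = -3014$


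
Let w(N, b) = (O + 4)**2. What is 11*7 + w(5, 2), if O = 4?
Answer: 141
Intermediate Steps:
w(N, b) = 64 (w(N, b) = (4 + 4)**2 = 8**2 = 64)
11*7 + w(5, 2) = 11*7 + 64 = 77 + 64 = 141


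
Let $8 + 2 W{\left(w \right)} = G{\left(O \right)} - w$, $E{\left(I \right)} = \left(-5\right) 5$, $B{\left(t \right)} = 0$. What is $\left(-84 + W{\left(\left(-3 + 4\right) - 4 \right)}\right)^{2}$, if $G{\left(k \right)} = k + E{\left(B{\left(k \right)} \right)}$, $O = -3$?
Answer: $\frac{40401}{4} \approx 10100.0$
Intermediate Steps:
$E{\left(I \right)} = -25$
$G{\left(k \right)} = -25 + k$ ($G{\left(k \right)} = k - 25 = -25 + k$)
$W{\left(w \right)} = -18 - \frac{w}{2}$ ($W{\left(w \right)} = -4 + \frac{\left(-25 - 3\right) - w}{2} = -4 + \frac{-28 - w}{2} = -4 - \left(14 + \frac{w}{2}\right) = -18 - \frac{w}{2}$)
$\left(-84 + W{\left(\left(-3 + 4\right) - 4 \right)}\right)^{2} = \left(-84 - \left(18 + \frac{\left(-3 + 4\right) - 4}{2}\right)\right)^{2} = \left(-84 - \left(18 + \frac{1 - 4}{2}\right)\right)^{2} = \left(-84 - \frac{33}{2}\right)^{2} = \left(- \frac{201}{2}\right)^{2} = \frac{40401}{4}$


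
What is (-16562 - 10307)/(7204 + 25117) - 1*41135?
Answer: -1329551204/32321 ≈ -41136.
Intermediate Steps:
(-16562 - 10307)/(7204 + 25117) - 1*41135 = -26869/32321 - 41135 = -1329551204/32321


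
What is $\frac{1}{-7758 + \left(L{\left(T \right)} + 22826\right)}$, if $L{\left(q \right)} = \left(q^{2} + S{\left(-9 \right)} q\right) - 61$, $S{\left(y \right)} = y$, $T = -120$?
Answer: $\frac{1}{30487} \approx 3.2801 \cdot 10^{-5}$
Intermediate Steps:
$L{\left(q \right)} = -61 + q^{2} - 9 q$ ($L{\left(q \right)} = \left(q^{2} - 9 q\right) - 61 = -61 + q^{2} - 9 q$)
$\frac{1}{-7758 + \left(L{\left(T \right)} + 22826\right)} = \frac{1}{-7758 + \left(\left(-61 + \left(-120\right)^{2} - -1080\right) + 22826\right)} = \frac{1}{-7758 + \left(\left(-61 + 14400 + 1080\right) + 22826\right)} = \frac{1}{-7758 + \left(15419 + 22826\right)} = \frac{1}{-7758 + 38245} = \frac{1}{30487}$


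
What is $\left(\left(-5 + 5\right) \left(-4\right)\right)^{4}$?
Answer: $0$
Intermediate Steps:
$\left(\left(-5 + 5\right) \left(-4\right)\right)^{4} = \left(0 \left(-4\right)\right)^{4} = 0^{4} = 0$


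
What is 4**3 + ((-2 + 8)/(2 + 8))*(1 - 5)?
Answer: 308/5 ≈ 61.600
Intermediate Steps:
4**3 + ((-2 + 8)/(2 + 8))*(1 - 5) = 64 + (6/10)*(-4) = 64 + (6*(1/10))*(-4) = 64 + (3/5)*(-4) = 64 - 12/5 = 308/5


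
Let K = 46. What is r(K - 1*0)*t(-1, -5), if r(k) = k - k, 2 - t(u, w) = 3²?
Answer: 0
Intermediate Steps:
t(u, w) = -7 (t(u, w) = 2 - 1*3² = 2 - 1*9 = 2 - 9 = -7)
r(k) = 0
r(K - 1*0)*t(-1, -5) = 0*(-7) = 0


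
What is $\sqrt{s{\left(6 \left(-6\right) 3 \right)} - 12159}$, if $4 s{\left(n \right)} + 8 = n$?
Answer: $2 i \sqrt{3047} \approx 110.4 i$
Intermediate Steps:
$s{\left(n \right)} = -2 + \frac{n}{4}$
$\sqrt{s{\left(6 \left(-6\right) 3 \right)} - 12159} = \sqrt{\left(-2 + \frac{6 \left(-6\right) 3}{4}\right) - 12159} = \sqrt{\left(-2 + \frac{\left(-36\right) 3}{4}\right) - 12159} = \sqrt{\left(-2 + \frac{1}{4} \left(-108\right)\right) - 12159} = \sqrt{\left(-2 - 27\right) - 12159} = \sqrt{-29 - 12159} = \sqrt{-12188} = 2 i \sqrt{3047}$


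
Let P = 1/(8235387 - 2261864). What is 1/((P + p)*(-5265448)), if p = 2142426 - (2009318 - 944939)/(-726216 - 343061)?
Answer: -6387350752871/72054668697434603690469920 ≈ -8.8646e-14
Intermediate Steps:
P = 1/5973523 ≈ 1.6741e-7
p = 2290847910381/1069277 (p = 2142426 - 1064379/(-1069277) = 2142426 - 1064379*(-1)/1069277 = 2142426 - 1*(-1064379/1069277) = 2142426 + 1064379/1069277 = 2290847910381/1069277 ≈ 2.1424e+6)
1/((P + p)*(-5265448)) = 1/((1/5973523 + 2290847910381/1069277)*(-5265448)) = -1/5265448/(13684432682163911540/6387350752871) = (6387350752871/13684432682163911540)*(-1/5265448) = -6387350752871/72054668697434603690469920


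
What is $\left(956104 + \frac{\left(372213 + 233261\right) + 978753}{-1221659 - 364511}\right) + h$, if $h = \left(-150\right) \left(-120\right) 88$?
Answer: $\frac{4029035177453}{1586170} \approx 2.5401 \cdot 10^{6}$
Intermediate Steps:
$h = 1584000$ ($h = 18000 \cdot 88 = 1584000$)
$\left(956104 + \frac{\left(372213 + 233261\right) + 978753}{-1221659 - 364511}\right) + h = \left(956104 + \frac{\left(372213 + 233261\right) + 978753}{-1221659 - 364511}\right) + 1584000 = \left(956104 + \frac{605474 + 978753}{-1586170}\right) + 1584000 = \left(956104 + 1584227 \left(- \frac{1}{1586170}\right)\right) + 1584000 = \left(956104 - \frac{1584227}{1586170}\right) + 1584000 = \frac{1516541897453}{1586170} + 1584000 = \frac{4029035177453}{1586170}$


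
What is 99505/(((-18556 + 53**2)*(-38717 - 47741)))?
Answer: 99505/1361454126 ≈ 7.3087e-5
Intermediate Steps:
99505/(((-18556 + 53**2)*(-38717 - 47741))) = 99505/(((-18556 + 2809)*(-86458))) = 99505/((-15747*(-86458))) = 99505/1361454126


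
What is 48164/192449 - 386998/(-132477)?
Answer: 80858000330/25495066173 ≈ 3.1715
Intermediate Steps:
48164/192449 - 386998/(-132477) = 48164*(1/192449) - 386998*(-1/132477) = 48164/192449 + 386998/132477 = 80858000330/25495066173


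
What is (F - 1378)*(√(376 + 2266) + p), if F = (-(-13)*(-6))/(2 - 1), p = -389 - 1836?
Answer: 3239600 - 1456*√2642 ≈ 3.1648e+6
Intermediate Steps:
p = -2225
F = -78 (F = -13*6/1 = -78*1 = -78)
(F - 1378)*(√(376 + 2266) + p) = (-78 - 1378)*(√(376 + 2266) - 2225) = -1456*(√2642 - 2225) = -1456*(-2225 + √2642) = 3239600 - 1456*√2642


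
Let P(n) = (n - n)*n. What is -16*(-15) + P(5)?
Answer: 240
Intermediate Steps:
P(n) = 0 (P(n) = 0*n = 0)
-16*(-15) + P(5) = -16*(-15) + 0 = 240 + 0 = 240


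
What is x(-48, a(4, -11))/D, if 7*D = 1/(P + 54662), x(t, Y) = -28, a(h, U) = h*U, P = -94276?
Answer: 7764344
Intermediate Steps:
a(h, U) = U*h
D = -1/277298 (D = 1/(7*(-94276 + 54662)) = (1/7)/(-39614) = (1/7)*(-1/39614) = -1/277298 ≈ -3.6062e-6)
x(-48, a(4, -11))/D = -28/(-1/277298) = -28*(-277298) = 7764344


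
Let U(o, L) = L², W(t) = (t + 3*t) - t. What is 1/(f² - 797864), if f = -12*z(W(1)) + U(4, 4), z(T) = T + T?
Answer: -1/794728 ≈ -1.2583e-6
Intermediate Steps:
W(t) = 3*t (W(t) = 4*t - t = 3*t)
z(T) = 2*T
f = -56 (f = -24*3*1 + 4² = -24*3 + 16 = -12*6 + 16 = -72 + 16 = -56)
1/(f² - 797864) = 1/((-56)² - 797864) = 1/(3136 - 797864) = 1/(-794728) = -1/794728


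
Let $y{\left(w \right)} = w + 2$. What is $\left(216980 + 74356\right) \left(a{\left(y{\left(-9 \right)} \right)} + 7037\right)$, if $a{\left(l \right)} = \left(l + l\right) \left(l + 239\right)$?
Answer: $1103872104$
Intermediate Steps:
$y{\left(w \right)} = 2 + w$
$a{\left(l \right)} = 2 l \left(239 + l\right)$
$\left(216980 + 74356\right) \left(a{\left(y{\left(-9 \right)} \right)} + 7037\right) = \left(216980 + 74356\right) \left(2 \left(2 - 9\right) \left(239 + \left(2 - 9\right)\right) + 7037\right) = 291336 \left(2 \left(-7\right) \left(239 - 7\right) + 7037\right) = 291336 \left(2 \left(-7\right) 232 + 7037\right) = 291336 \left(-3248 + 7037\right) = 291336 \cdot 3789 = 1103872104$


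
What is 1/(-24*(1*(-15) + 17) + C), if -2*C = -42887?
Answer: 2/42791 ≈ 4.6739e-5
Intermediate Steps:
C = 42887/2 (C = -1/2*(-42887) = 42887/2 ≈ 21444.)
1/(-24*(1*(-15) + 17) + C) = 1/(-24*(1*(-15) + 17) + 42887/2) = 1/(-24*(-15 + 17) + 42887/2) = 1/(-24*2 + 42887/2) = 1/(-48 + 42887/2) = 1/(42791/2) = 2/42791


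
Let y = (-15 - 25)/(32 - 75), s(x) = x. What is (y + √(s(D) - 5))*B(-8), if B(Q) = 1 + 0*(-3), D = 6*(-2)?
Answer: 40/43 + I*√17 ≈ 0.93023 + 4.1231*I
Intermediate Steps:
D = -12
B(Q) = 1 (B(Q) = 1 + 0 = 1)
y = 40/43 (y = -40/(-43) = -40*(-1/43) = 40/43 ≈ 0.93023)
(y + √(s(D) - 5))*B(-8) = (40/43 + √(-12 - 5))*1 = (40/43 + √(-17))*1 = (40/43 + I*√17)*1 = 40/43 + I*√17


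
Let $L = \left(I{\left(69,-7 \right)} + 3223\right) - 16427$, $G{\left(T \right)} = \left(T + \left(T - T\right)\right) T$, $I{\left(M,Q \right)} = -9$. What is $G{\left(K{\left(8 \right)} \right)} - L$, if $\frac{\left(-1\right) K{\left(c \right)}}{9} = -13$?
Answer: $26902$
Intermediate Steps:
$K{\left(c \right)} = 117$ ($K{\left(c \right)} = \left(-9\right) \left(-13\right) = 117$)
$G{\left(T \right)} = T^{2}$ ($G{\left(T \right)} = \left(T + 0\right) T = T T = T^{2}$)
$L = -13213$ ($L = \left(-9 + 3223\right) - 16427 = 3214 - 16427 = -13213$)
$G{\left(K{\left(8 \right)} \right)} - L = 117^{2} - -13213 = 13689 + 13213 = 26902$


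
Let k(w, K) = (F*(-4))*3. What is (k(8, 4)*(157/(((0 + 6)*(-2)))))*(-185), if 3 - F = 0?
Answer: -87135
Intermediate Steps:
F = 3 (F = 3 - 1*0 = 3 + 0 = 3)
k(w, K) = -36 (k(w, K) = (3*(-4))*3 = -12*3 = -36)
(k(8, 4)*(157/(((0 + 6)*(-2)))))*(-185) = -5652/((0 + 6)*(-2))*(-185) = -5652/(6*(-2))*(-185) = -5652/(-12)*(-185) = -5652*(-1)/12*(-185) = -36*(-157/12)*(-185) = 471*(-185) = -87135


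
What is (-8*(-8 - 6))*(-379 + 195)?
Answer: -20608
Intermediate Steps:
(-8*(-8 - 6))*(-379 + 195) = -8*(-14)*(-184) = 112*(-184) = -20608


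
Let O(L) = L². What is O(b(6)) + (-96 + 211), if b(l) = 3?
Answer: 124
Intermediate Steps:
O(b(6)) + (-96 + 211) = 3² + (-96 + 211) = 9 + 115 = 124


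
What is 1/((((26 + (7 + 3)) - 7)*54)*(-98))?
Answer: -1/153468 ≈ -6.5160e-6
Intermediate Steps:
1/((((26 + (7 + 3)) - 7)*54)*(-98)) = 1/((((26 + 10) - 7)*54)*(-98)) = 1/(((36 - 7)*54)*(-98)) = 1/((29*54)*(-98)) = 1/(1566*(-98)) = 1/(-153468) = -1/153468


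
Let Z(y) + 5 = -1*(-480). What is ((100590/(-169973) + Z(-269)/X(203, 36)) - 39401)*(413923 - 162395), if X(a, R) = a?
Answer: -341940301944670992/34504519 ≈ -9.9100e+9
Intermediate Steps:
Z(y) = 475 (Z(y) = -5 - 1*(-480) = -5 + 480 = 475)
((100590/(-169973) + Z(-269)/X(203, 36)) - 39401)*(413923 - 162395) = ((100590/(-169973) + 475/203) - 39401)*(413923 - 162395) = ((100590*(-1/169973) + 475*(1/203)) - 39401)*251528 = ((-100590/169973 + 475/203) - 39401)*251528 = (60317405/34504519 - 39401)*251528 = -1359452235714/34504519*251528 = -341940301944670992/34504519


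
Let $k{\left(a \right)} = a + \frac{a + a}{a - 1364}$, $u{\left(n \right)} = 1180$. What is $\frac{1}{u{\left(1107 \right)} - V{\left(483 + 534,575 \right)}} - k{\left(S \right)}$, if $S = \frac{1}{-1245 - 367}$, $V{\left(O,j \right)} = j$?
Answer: $\frac{4872720353}{2144371454940} \approx 0.0022723$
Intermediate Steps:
$S = - \frac{1}{1612}$ ($S = \frac{1}{-1612} = - \frac{1}{1612} \approx -0.00062035$)
$k{\left(a \right)} = a + \frac{2 a}{-1364 + a}$
$\frac{1}{u{\left(1107 \right)} - V{\left(483 + 534,575 \right)}} - k{\left(S \right)} = \frac{1}{1180 - 575} - - \frac{-1362 - \frac{1}{1612}}{1612 \left(-1364 - \frac{1}{1612}\right)} = \frac{1}{1180 - 575} - \left(- \frac{1}{1612}\right) \frac{1}{- \frac{2198769}{1612}} \left(- \frac{2195545}{1612}\right) = \frac{1}{605} - \left(- \frac{1}{1612}\right) \left(- \frac{1612}{2198769}\right) \left(- \frac{2195545}{1612}\right) = \frac{1}{605} - - \frac{2195545}{3544415628} = \frac{1}{605} + \frac{2195545}{3544415628} = \frac{4872720353}{2144371454940}$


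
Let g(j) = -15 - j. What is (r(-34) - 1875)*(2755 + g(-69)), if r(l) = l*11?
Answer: -6317441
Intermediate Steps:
r(l) = 11*l
(r(-34) - 1875)*(2755 + g(-69)) = (11*(-34) - 1875)*(2755 + (-15 - 1*(-69))) = (-374 - 1875)*(2755 + (-15 + 69)) = -2249*(2755 + 54) = -2249*2809 = -6317441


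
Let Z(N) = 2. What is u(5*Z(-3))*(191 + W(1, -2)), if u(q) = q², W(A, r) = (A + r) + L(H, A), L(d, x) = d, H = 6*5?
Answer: 22000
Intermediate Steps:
H = 30
W(A, r) = 30 + A + r (W(A, r) = (A + r) + 30 = 30 + A + r)
u(5*Z(-3))*(191 + W(1, -2)) = (5*2)²*(191 + (30 + 1 - 2)) = 10²*(191 + 29) = 100*220 = 22000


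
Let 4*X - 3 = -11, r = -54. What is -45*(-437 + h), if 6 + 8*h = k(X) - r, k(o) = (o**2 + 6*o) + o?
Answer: 77805/4 ≈ 19451.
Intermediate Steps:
X = -2 (X = 3/4 + (1/4)*(-11) = 3/4 - 11/4 = -2)
k(o) = o**2 + 7*o
h = 19/4 (h = -3/4 + (-2*(7 - 2) - 1*(-54))/8 = -3/4 + (-2*5 + 54)/8 = -3/4 + (-10 + 54)/8 = -3/4 + (1/8)*44 = -3/4 + 11/2 = 19/4 ≈ 4.7500)
-45*(-437 + h) = -45*(-437 + 19/4) = -45*(-1729/4) = 77805/4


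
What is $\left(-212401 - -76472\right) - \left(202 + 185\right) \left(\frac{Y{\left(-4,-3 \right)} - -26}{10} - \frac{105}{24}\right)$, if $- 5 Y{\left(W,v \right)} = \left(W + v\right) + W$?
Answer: $- \frac{27065443}{200} \approx -1.3533 \cdot 10^{5}$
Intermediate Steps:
$Y{\left(W,v \right)} = - \frac{2 W}{5} - \frac{v}{5}$ ($Y{\left(W,v \right)} = - \frac{\left(W + v\right) + W}{5} = - \frac{v + 2 W}{5} = - \frac{2 W}{5} - \frac{v}{5}$)
$\left(-212401 - -76472\right) - \left(202 + 185\right) \left(\frac{Y{\left(-4,-3 \right)} - -26}{10} - \frac{105}{24}\right) = \left(-212401 - -76472\right) - \left(202 + 185\right) \left(\frac{\left(\left(- \frac{2}{5}\right) \left(-4\right) - - \frac{3}{5}\right) - -26}{10} - \frac{105}{24}\right) = \left(-212401 + 76472\right) - 387 \left(\left(\left(\frac{8}{5} + \frac{3}{5}\right) + 26\right) \frac{1}{10} - \frac{35}{8}\right) = -135929 - 387 \left(\left(\frac{11}{5} + 26\right) \frac{1}{10} - \frac{35}{8}\right) = -135929 - 387 \left(\frac{141}{5} \cdot \frac{1}{10} - \frac{35}{8}\right) = -135929 - 387 \left(\frac{141}{50} - \frac{35}{8}\right) = -135929 - 387 \left(- \frac{311}{200}\right) = -135929 - - \frac{120357}{200} = -135929 + \frac{120357}{200} = - \frac{27065443}{200}$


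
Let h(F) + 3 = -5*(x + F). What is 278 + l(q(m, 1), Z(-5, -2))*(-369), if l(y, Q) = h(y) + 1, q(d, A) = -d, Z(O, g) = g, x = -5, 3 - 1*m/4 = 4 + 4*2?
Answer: 58211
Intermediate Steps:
m = -36 (m = 12 - 4*(4 + 4*2) = 12 - 4*(4 + 8) = 12 - 4*12 = 12 - 48 = -36)
h(F) = 22 - 5*F (h(F) = -3 - 5*(-5 + F) = -3 + (25 - 5*F) = 22 - 5*F)
l(y, Q) = 23 - 5*y (l(y, Q) = (22 - 5*y) + 1 = 23 - 5*y)
278 + l(q(m, 1), Z(-5, -2))*(-369) = 278 + (23 - (-5)*(-36))*(-369) = 278 + (23 - 5*36)*(-369) = 278 + (23 - 180)*(-369) = 278 - 157*(-369) = 278 + 57933 = 58211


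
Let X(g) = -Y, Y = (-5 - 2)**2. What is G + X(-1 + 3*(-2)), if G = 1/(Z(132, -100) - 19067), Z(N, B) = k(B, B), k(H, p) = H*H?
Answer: -444284/9067 ≈ -49.000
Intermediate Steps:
k(H, p) = H**2
Y = 49 (Y = (-7)**2 = 49)
Z(N, B) = B**2
X(g) = -49 (X(g) = -1*49 = -49)
G = -1/9067 (G = 1/((-100)**2 - 19067) = 1/(10000 - 19067) = 1/(-9067) = -1/9067 ≈ -0.00011029)
G + X(-1 + 3*(-2)) = -1/9067 - 49 = -444284/9067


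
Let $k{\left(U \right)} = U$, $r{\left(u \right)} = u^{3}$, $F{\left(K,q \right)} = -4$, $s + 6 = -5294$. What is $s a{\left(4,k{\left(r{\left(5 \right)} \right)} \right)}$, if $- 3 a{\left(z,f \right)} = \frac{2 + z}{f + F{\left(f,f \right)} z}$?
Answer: $\frac{10600}{109} \approx 97.248$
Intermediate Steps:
$s = -5300$ ($s = -6 - 5294 = -5300$)
$a{\left(z,f \right)} = - \frac{2 + z}{3 \left(f - 4 z\right)}$ ($a{\left(z,f \right)} = - \frac{\left(2 + z\right) \frac{1}{f - 4 z}}{3} = - \frac{\frac{1}{f - 4 z} \left(2 + z\right)}{3} = - \frac{2 + z}{3 \left(f - 4 z\right)}$)
$s a{\left(4,k{\left(r{\left(5 \right)} \right)} \right)} = - 5300 \frac{2 + 4}{3 \left(- 5^{3} + 4 \cdot 4\right)} = - 5300 \cdot \frac{1}{3} \frac{1}{\left(-1\right) 125 + 16} \cdot 6 = - 5300 \cdot \frac{1}{3} \frac{1}{-125 + 16} \cdot 6 = - 5300 \cdot \frac{1}{3} \frac{1}{-109} \cdot 6 = - 5300 \cdot \frac{1}{3} \left(- \frac{1}{109}\right) 6 = \left(-5300\right) \left(- \frac{2}{109}\right) = \frac{10600}{109}$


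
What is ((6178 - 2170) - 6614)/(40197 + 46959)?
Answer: -1303/43578 ≈ -0.029900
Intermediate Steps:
((6178 - 2170) - 6614)/(40197 + 46959) = (4008 - 6614)/87156 = -2606*1/87156 = -1303/43578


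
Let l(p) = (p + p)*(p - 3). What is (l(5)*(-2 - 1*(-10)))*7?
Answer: 1120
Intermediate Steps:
l(p) = 2*p*(-3 + p) (l(p) = (2*p)*(-3 + p) = 2*p*(-3 + p))
(l(5)*(-2 - 1*(-10)))*7 = ((2*5*(-3 + 5))*(-2 - 1*(-10)))*7 = ((2*5*2)*(-2 + 10))*7 = (20*8)*7 = 160*7 = 1120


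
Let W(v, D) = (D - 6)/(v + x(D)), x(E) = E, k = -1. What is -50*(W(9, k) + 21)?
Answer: -4025/4 ≈ -1006.3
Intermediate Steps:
W(v, D) = (-6 + D)/(D + v) (W(v, D) = (D - 6)/(v + D) = (-6 + D)/(D + v))
-50*(W(9, k) + 21) = -50*((-6 - 1)/(-1 + 9) + 21) = -50*(-7/8 + 21) = -50*161/8 = -4025/4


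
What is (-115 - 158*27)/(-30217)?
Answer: 4381/30217 ≈ 0.14498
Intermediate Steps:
(-115 - 158*27)/(-30217) = (-115 - 4266)*(-1/30217) = -4381*(-1/30217) = 4381/30217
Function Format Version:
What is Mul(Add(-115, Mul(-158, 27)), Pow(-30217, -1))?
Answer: Rational(4381, 30217) ≈ 0.14498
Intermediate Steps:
Mul(Add(-115, Mul(-158, 27)), Pow(-30217, -1)) = Mul(Add(-115, -4266), Rational(-1, 30217)) = Mul(-4381, Rational(-1, 30217)) = Rational(4381, 30217)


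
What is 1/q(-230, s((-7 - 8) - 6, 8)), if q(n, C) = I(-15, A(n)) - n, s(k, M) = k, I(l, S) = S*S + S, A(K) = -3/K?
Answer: 52900/12167699 ≈ 0.0043476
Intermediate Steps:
I(l, S) = S + S**2 (I(l, S) = S**2 + S = S + S**2)
q(n, C) = -n - 3*(1 - 3/n)/n (q(n, C) = (-3/n)*(1 - 3/n) - n = -3*(1 - 3/n)/n - n = -n - 3*(1 - 3/n)/n)
1/q(-230, s((-7 - 8) - 6, 8)) = 1/(-1*(-230) - 3/(-230) + 9/(-230)**2) = 1/(230 - 3*(-1/230) + 9*(1/52900)) = 1/(230 + 3/230 + 9/52900) = 1/(12167699/52900) = 52900/12167699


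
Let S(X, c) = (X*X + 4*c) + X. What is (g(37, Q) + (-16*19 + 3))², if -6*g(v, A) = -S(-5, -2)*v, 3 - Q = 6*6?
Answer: 51529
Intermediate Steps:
Q = -33 (Q = 3 - 6*6 = 3 - 1*36 = 3 - 36 = -33)
S(X, c) = X + X² + 4*c (S(X, c) = (X² + 4*c) + X = X + X² + 4*c)
g(v, A) = 2*v (g(v, A) = -(-1)*(-5 + (-5)² + 4*(-2))*v/6 = -(-1)*(-5 + 25 - 8)*v/6 = -(-1)*12*v/6 = -(-2)*v = 2*v)
(g(37, Q) + (-16*19 + 3))² = (2*37 + (-16*19 + 3))² = (74 + (-304 + 3))² = (74 - 301)² = (-227)² = 51529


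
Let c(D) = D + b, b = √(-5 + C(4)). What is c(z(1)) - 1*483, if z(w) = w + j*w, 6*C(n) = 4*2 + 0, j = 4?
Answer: -478 + I*√33/3 ≈ -478.0 + 1.9149*I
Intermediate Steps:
C(n) = 4/3 (C(n) = (4*2 + 0)/6 = (8 + 0)/6 = (⅙)*8 = 4/3)
z(w) = 5*w (z(w) = w + 4*w = 5*w)
b = I*√33/3 (b = √(-5 + 4/3) = √(-11/3) = I*√33/3 ≈ 1.9149*I)
c(D) = D + I*√33/3
c(z(1)) - 1*483 = (5*1 + I*√33/3) - 1*483 = (5 + I*√33/3) - 483 = -478 + I*√33/3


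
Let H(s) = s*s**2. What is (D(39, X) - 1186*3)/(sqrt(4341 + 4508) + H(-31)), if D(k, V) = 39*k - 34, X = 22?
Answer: 61697161/887494832 + 2071*sqrt(8849)/887494832 ≈ 0.069738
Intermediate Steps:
D(k, V) = -34 + 39*k
H(s) = s**3
(D(39, X) - 1186*3)/(sqrt(4341 + 4508) + H(-31)) = ((-34 + 39*39) - 1186*3)/(sqrt(4341 + 4508) + (-31)**3) = ((-34 + 1521) - 3558)/(sqrt(8849) - 29791) = (1487 - 3558)/(-29791 + sqrt(8849)) = -2071/(-29791 + sqrt(8849))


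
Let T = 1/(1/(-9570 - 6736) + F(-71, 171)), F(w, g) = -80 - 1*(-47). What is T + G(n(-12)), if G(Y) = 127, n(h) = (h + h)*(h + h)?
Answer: 68322267/538099 ≈ 126.97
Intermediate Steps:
n(h) = 4*h² (n(h) = (2*h)*(2*h) = 4*h²)
F(w, g) = -33 (F(w, g) = -80 + 47 = -33)
T = -16306/538099 (T = 1/(1/(-9570 - 6736) - 33) = 1/(1/(-16306) - 33) = 1/(-1/16306 - 33) = 1/(-538099/16306) = -16306/538099 ≈ -0.030303)
T + G(n(-12)) = -16306/538099 + 127 = 68322267/538099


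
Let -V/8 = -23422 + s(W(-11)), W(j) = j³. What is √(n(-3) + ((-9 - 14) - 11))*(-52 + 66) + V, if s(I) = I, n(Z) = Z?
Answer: 198024 + 14*I*√37 ≈ 1.9802e+5 + 85.159*I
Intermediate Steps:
V = 198024 (V = -8*(-23422 + (-11)³) = -8*(-23422 - 1331) = -8*(-24753) = 198024)
√(n(-3) + ((-9 - 14) - 11))*(-52 + 66) + V = √(-3 + ((-9 - 14) - 11))*(-52 + 66) + 198024 = √(-3 + (-23 - 11))*14 + 198024 = √(-3 - 34)*14 + 198024 = √(-37)*14 + 198024 = (I*√37)*14 + 198024 = 14*I*√37 + 198024 = 198024 + 14*I*√37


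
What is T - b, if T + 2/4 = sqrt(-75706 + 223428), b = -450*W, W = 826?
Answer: 743399/2 + sqrt(147722) ≈ 3.7208e+5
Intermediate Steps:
b = -371700 (b = -450*826 = -371700)
T = -1/2 + sqrt(147722) (T = -1/2 + sqrt(-75706 + 223428) = -1/2 + sqrt(147722) ≈ 383.85)
T - b = (-1/2 + sqrt(147722)) - 1*(-371700) = (-1/2 + sqrt(147722)) + 371700 = 743399/2 + sqrt(147722)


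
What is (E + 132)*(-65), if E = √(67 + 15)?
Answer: -8580 - 65*√82 ≈ -9168.6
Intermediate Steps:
E = √82 ≈ 9.0554
(E + 132)*(-65) = (√82 + 132)*(-65) = (132 + √82)*(-65) = -8580 - 65*√82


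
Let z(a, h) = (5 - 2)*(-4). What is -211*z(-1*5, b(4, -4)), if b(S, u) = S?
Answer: 2532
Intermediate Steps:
z(a, h) = -12 (z(a, h) = 3*(-4) = -12)
-211*z(-1*5, b(4, -4)) = -211*(-12) = 2532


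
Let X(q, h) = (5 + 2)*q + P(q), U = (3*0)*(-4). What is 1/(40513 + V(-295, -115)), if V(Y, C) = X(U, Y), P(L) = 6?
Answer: 1/40519 ≈ 2.4680e-5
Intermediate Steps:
U = 0 (U = 0*(-4) = 0)
X(q, h) = 6 + 7*q (X(q, h) = (5 + 2)*q + 6 = 7*q + 6 = 6 + 7*q)
V(Y, C) = 6 (V(Y, C) = 6 + 7*0 = 6 + 0 = 6)
1/(40513 + V(-295, -115)) = 1/(40513 + 6) = 1/40519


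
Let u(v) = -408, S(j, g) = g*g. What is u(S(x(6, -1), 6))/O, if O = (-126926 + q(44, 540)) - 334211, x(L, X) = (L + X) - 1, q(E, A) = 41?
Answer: 51/57637 ≈ 0.00088485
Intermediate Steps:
x(L, X) = -1 + L + X
S(j, g) = g²
O = -461096 (O = (-126926 + 41) - 334211 = -126885 - 334211 = -461096)
u(S(x(6, -1), 6))/O = -408/(-461096) = -408*(-1/461096) = 51/57637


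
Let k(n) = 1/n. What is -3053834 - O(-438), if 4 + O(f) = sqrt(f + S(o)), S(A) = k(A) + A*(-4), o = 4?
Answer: -3053830 - 11*I*sqrt(15)/2 ≈ -3.0538e+6 - 21.301*I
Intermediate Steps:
S(A) = 1/A - 4*A (S(A) = 1/A + A*(-4) = 1/A - 4*A)
O(f) = -4 + sqrt(-63/4 + f) (O(f) = -4 + sqrt(f + (1/4 - 4*4)) = -4 + sqrt(f + (1/4 - 16)) = -4 + sqrt(f - 63/4) = -4 + sqrt(-63/4 + f))
-3053834 - O(-438) = -3053834 - (-4 + sqrt(-63 + 4*(-438))/2) = -3053834 - (-4 + sqrt(-63 - 1752)/2) = -3053834 - (-4 + sqrt(-1815)/2) = -3053834 - (-4 + (11*I*sqrt(15))/2) = -3053834 - (-4 + 11*I*sqrt(15)/2) = -3053834 + (4 - 11*I*sqrt(15)/2) = -3053830 - 11*I*sqrt(15)/2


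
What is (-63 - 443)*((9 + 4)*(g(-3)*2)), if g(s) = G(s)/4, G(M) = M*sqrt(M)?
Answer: 9867*I*sqrt(3) ≈ 17090.0*I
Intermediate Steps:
G(M) = M**(3/2)
g(s) = s**(3/2)/4
(-63 - 443)*((9 + 4)*(g(-3)*2)) = (-63 - 443)*((9 + 4)*(((-3)**(3/2)/4)*2)) = -6578*((-3*I*sqrt(3))/4)*2 = -6578*-3*I*sqrt(3)/4*2 = -6578*(-3*I*sqrt(3)/2) = -(-9867)*I*sqrt(3) = 9867*I*sqrt(3)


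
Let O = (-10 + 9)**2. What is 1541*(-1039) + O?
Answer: -1601098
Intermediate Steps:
O = 1 (O = (-1)**2 = 1)
1541*(-1039) + O = 1541*(-1039) + 1 = -1601099 + 1 = -1601098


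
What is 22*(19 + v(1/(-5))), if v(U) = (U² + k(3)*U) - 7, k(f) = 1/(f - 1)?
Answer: 6567/25 ≈ 262.68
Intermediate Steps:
k(f) = 1/(-1 + f)
v(U) = -7 + U² + U/2 (v(U) = (U² + U/(-1 + 3)) - 7 = (U² + U/2) - 7 = -7 + U² + U/2)
22*(19 + v(1/(-5))) = 22*(19 + (-7 + (1/(-5))² + (½)/(-5))) = 22*(19 + (-7 + (-⅕)² + (½)*(-⅕))) = 22*(19 + (-7 + 1/25 - ⅒)) = 22*(19 - 353/50) = 22*(597/50) = 6567/25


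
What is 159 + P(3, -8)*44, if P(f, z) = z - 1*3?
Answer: -325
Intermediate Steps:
P(f, z) = -3 + z (P(f, z) = z - 3 = -3 + z)
159 + P(3, -8)*44 = 159 + (-3 - 8)*44 = 159 - 11*44 = 159 - 484 = -325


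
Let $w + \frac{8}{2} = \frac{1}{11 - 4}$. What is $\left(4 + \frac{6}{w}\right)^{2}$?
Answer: $\frac{484}{81} \approx 5.9753$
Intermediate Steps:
$w = - \frac{27}{7}$ ($w = -4 + \frac{1}{11 - 4} = -4 + \frac{1}{7} = - \frac{27}{7} \approx -3.8571$)
$\left(4 + \frac{6}{w}\right)^{2} = \left(4 + \frac{6}{- \frac{27}{7}}\right)^{2} = \left(4 + 6 \left(- \frac{7}{27}\right)\right)^{2} = \left(4 - \frac{14}{9}\right)^{2} = \left(\frac{22}{9}\right)^{2} = \frac{484}{81}$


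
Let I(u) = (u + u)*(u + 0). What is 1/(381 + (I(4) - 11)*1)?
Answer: 1/402 ≈ 0.0024876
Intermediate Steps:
I(u) = 2*u**2 (I(u) = (2*u)*u = 2*u**2)
1/(381 + (I(4) - 11)*1) = 1/(381 + (2*4**2 - 11)*1) = 1/(381 + (2*16 - 11)*1) = 1/(381 + (32 - 11)*1) = 1/(381 + 21*1) = 1/(381 + 21) = 1/402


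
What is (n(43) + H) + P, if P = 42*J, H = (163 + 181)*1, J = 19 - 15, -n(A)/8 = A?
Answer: 168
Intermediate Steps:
n(A) = -8*A
J = 4
H = 344 (H = 344*1 = 344)
P = 168 (P = 42*4 = 168)
(n(43) + H) + P = (-8*43 + 344) + 168 = (-344 + 344) + 168 = 0 + 168 = 168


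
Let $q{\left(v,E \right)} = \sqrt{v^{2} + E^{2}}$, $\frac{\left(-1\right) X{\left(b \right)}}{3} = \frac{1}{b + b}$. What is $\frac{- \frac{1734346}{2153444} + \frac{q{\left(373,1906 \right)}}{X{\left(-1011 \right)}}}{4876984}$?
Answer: $- \frac{867173}{5251155966448} + \frac{337 \sqrt{3771965}}{2438492} \approx 0.26841$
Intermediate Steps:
$X{\left(b \right)} = - \frac{3}{2 b}$ ($X{\left(b \right)} = - \frac{3}{b + b} = - \frac{3}{2 b}$)
$q{\left(v,E \right)} = \sqrt{E^{2} + v^{2}}$
$\frac{- \frac{1734346}{2153444} + \frac{q{\left(373,1906 \right)}}{X{\left(-1011 \right)}}}{4876984} = \frac{- \frac{1734346}{2153444} + \frac{\sqrt{1906^{2} + 373^{2}}}{\left(- \frac{3}{2}\right) \frac{1}{-1011}}}{4876984} = \left(\left(-1734346\right) \frac{1}{2153444} + \frac{\sqrt{3632836 + 139129}}{\left(- \frac{3}{2}\right) \left(- \frac{1}{1011}\right)}\right) \frac{1}{4876984} = \left(- \frac{867173}{1076722} + \sqrt{3771965} \frac{1}{\frac{1}{674}}\right) \frac{1}{4876984} = \left(- \frac{867173}{1076722} + \sqrt{3771965} \cdot 674\right) \frac{1}{4876984} = \left(- \frac{867173}{1076722} + 674 \sqrt{3771965}\right) \frac{1}{4876984} = - \frac{867173}{5251155966448} + \frac{337 \sqrt{3771965}}{2438492}$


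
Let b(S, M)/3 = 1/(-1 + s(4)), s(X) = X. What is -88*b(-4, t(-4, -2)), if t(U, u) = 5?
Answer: -88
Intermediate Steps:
b(S, M) = 1 (b(S, M) = 3/(-1 + 4) = 3/3 = 3*(⅓) = 1)
-88*b(-4, t(-4, -2)) = -88*1 = -88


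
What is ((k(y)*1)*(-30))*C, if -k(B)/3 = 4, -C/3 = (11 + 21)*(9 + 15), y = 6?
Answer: -829440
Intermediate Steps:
C = -2304 (C = -3*(11 + 21)*(9 + 15) = -96*24 = -3*768 = -2304)
k(B) = -12 (k(B) = -3*4 = -12)
((k(y)*1)*(-30))*C = (-12*1*(-30))*(-2304) = -12*(-30)*(-2304) = 360*(-2304) = -829440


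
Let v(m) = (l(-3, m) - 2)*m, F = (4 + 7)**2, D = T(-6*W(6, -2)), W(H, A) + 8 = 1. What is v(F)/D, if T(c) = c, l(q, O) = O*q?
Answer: -44165/42 ≈ -1051.5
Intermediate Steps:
W(H, A) = -7 (W(H, A) = -8 + 1 = -7)
D = 42 (D = -6*(-7) = 42)
F = 121 (F = 11**2 = 121)
v(m) = m*(-2 - 3*m) (v(m) = (m*(-3) - 2)*m = (-3*m - 2)*m = (-2 - 3*m)*m = m*(-2 - 3*m))
v(F)/D = (121*(-2 - 3*121))/42 = (121*(-2 - 363))*(1/42) = (121*(-365))*(1/42) = -44165*1/42 = -44165/42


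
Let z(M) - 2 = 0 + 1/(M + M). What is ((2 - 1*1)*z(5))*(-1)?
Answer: -21/10 ≈ -2.1000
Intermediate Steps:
z(M) = 2 + 1/(2*M) (z(M) = 2 + (0 + 1/(M + M)) = 2 + (0 + 1/(2*M)) = 2 + 1/(2*M))
((2 - 1*1)*z(5))*(-1) = ((2 - 1*1)*(2 + (1/2)/5))*(-1) = ((2 - 1)*(2 + (1/2)*(1/5)))*(-1) = (1*(2 + 1/10))*(-1) = (1*(21/10))*(-1) = (21/10)*(-1) = -21/10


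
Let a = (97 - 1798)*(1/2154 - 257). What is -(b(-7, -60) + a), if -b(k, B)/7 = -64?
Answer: -314199823/718 ≈ -4.3760e+5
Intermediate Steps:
b(k, B) = 448 (b(k, B) = -7*(-64) = 448)
a = 313878159/718 (a = -1701*(1/2154 - 257) = -1701*(-553577/2154) = 313878159/718 ≈ 4.3716e+5)
-(b(-7, -60) + a) = -(448 + 313878159/718) = -1*314199823/718 = -314199823/718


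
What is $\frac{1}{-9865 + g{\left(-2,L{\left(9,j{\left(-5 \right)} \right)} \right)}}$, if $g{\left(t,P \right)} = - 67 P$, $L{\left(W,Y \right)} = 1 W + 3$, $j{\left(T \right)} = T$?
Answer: $- \frac{1}{10669} \approx -9.3729 \cdot 10^{-5}$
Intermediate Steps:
$L{\left(W,Y \right)} = 3 + W$ ($L{\left(W,Y \right)} = W + 3 = 3 + W$)
$\frac{1}{-9865 + g{\left(-2,L{\left(9,j{\left(-5 \right)} \right)} \right)}} = \frac{1}{-9865 - 67 \left(3 + 9\right)} = \frac{1}{-9865 - 804} = \frac{1}{-10669} = - \frac{1}{10669}$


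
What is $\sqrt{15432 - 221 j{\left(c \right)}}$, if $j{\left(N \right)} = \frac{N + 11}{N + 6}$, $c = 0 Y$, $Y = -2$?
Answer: $\frac{\sqrt{540966}}{6} \approx 122.58$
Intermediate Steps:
$c = 0$ ($c = 0 \left(-2\right) = 0$)
$j{\left(N \right)} = \frac{11 + N}{6 + N}$
$\sqrt{15432 - 221 j{\left(c \right)}} = \sqrt{15432 - 221 \frac{11 + 0}{6 + 0}} = \sqrt{15432 - 221 \cdot \frac{1}{6} \cdot 11} = \sqrt{15432 - \frac{2431}{6}} = \sqrt{\frac{90161}{6}} = \frac{\sqrt{540966}}{6}$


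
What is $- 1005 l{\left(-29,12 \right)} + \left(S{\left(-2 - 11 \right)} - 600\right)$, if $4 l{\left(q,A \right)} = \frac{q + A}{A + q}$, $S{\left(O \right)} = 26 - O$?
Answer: $- \frac{3249}{4} \approx -812.25$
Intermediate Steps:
$l{\left(q,A \right)} = \frac{1}{4}$ ($l{\left(q,A \right)} = \frac{\left(q + A\right) \frac{1}{A + q}}{4} = \frac{\left(A + q\right) \frac{1}{A + q}}{4} = \frac{1}{4} \cdot 1 = \frac{1}{4}$)
$- 1005 l{\left(-29,12 \right)} + \left(S{\left(-2 - 11 \right)} - 600\right) = \left(-1005\right) \frac{1}{4} + \left(\left(26 - \left(-2 - 11\right)\right) - 600\right) = - \frac{1005}{4} + \left(\left(26 - \left(-2 - 11\right)\right) - 600\right) = - \frac{1005}{4} + \left(\left(26 - -13\right) - 600\right) = - \frac{1005}{4} + \left(\left(26 + 13\right) - 600\right) = - \frac{1005}{4} + \left(39 - 600\right) = - \frac{1005}{4} - 561 = - \frac{3249}{4}$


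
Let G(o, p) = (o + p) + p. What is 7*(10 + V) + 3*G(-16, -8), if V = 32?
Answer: 198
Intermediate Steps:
G(o, p) = o + 2*p
7*(10 + V) + 3*G(-16, -8) = 7*(10 + 32) + 3*(-16 + 2*(-8)) = 7*42 + 3*(-16 - 16) = 294 + 3*(-32) = 294 - 96 = 198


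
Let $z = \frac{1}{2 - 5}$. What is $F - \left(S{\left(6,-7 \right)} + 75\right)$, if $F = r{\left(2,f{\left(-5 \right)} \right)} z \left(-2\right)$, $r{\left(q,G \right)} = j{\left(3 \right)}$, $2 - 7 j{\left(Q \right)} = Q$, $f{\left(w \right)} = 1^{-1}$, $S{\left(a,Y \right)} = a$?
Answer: $- \frac{1703}{21} \approx -81.095$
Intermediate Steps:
$f{\left(w \right)} = 1$
$z = - \frac{1}{3}$ ($z = \frac{1}{-3} = - \frac{1}{3} \approx -0.33333$)
$j{\left(Q \right)} = \frac{2}{7} - \frac{Q}{7}$
$r{\left(q,G \right)} = - \frac{1}{7}$ ($r{\left(q,G \right)} = \frac{2}{7} - \frac{3}{7} = - \frac{1}{7}$)
$F = - \frac{2}{21}$ ($F = \left(- \frac{1}{7}\right) \left(- \frac{1}{3}\right) \left(-2\right) = \frac{1}{21} \left(-2\right) = - \frac{2}{21} \approx -0.095238$)
$F - \left(S{\left(6,-7 \right)} + 75\right) = - \frac{2}{21} - \left(6 + 75\right) = - \frac{2}{21} - 81 = - \frac{1703}{21}$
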